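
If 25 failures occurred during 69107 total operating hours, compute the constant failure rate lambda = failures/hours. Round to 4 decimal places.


failures = 25
total_hours = 69107
lambda = 25 / 69107
lambda = 0.0004

0.0004


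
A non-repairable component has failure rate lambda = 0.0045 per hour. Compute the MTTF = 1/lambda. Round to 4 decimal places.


lambda = 0.0045
MTTF = 1 / 0.0045
MTTF = 222.2222

222.2222


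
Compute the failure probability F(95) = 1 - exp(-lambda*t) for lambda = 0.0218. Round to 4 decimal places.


lambda = 0.0218, t = 95
lambda * t = 2.071
exp(-2.071) = 0.1261
F(t) = 1 - 0.1261
F(t) = 0.8739

0.8739


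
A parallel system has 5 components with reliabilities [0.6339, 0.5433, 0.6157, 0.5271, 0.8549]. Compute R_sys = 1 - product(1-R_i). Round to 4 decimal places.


Components: [0.6339, 0.5433, 0.6157, 0.5271, 0.8549]
(1 - 0.6339) = 0.3661, running product = 0.3661
(1 - 0.5433) = 0.4567, running product = 0.1672
(1 - 0.6157) = 0.3843, running product = 0.0643
(1 - 0.5271) = 0.4729, running product = 0.0304
(1 - 0.8549) = 0.1451, running product = 0.0044
Product of (1-R_i) = 0.0044
R_sys = 1 - 0.0044 = 0.9956

0.9956


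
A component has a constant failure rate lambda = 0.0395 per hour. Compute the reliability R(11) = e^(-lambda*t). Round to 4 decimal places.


lambda = 0.0395
t = 11
lambda * t = 0.4345
R(t) = e^(-0.4345)
R(t) = 0.6476

0.6476


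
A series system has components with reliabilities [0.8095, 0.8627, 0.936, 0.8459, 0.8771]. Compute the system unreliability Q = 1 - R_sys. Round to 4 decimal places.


Components: [0.8095, 0.8627, 0.936, 0.8459, 0.8771]
After component 1: product = 0.8095
After component 2: product = 0.6984
After component 3: product = 0.6537
After component 4: product = 0.5529
After component 5: product = 0.485
R_sys = 0.485
Q = 1 - 0.485 = 0.515

0.515


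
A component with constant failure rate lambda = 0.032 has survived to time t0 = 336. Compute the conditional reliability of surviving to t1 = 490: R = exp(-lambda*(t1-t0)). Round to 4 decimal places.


lambda = 0.032
t0 = 336, t1 = 490
t1 - t0 = 154
lambda * (t1-t0) = 0.032 * 154 = 4.928
R = exp(-4.928)
R = 0.0072

0.0072


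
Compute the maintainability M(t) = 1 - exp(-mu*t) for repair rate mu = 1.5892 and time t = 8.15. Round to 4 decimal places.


mu = 1.5892, t = 8.15
mu * t = 1.5892 * 8.15 = 12.952
exp(-12.952) = 0.0
M(t) = 1 - 0.0
M(t) = 1.0

1.0


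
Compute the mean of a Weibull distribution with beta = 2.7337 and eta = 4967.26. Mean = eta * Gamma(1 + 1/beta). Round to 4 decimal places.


beta = 2.7337, eta = 4967.26
1/beta = 0.3658
1 + 1/beta = 1.3658
Gamma(1.3658) = 0.8897
Mean = 4967.26 * 0.8897
Mean = 4419.209

4419.209


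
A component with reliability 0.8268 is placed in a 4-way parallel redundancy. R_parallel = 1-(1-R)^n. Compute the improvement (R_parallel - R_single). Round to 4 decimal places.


R_single = 0.8268, n = 4
1 - R_single = 0.1732
(1 - R_single)^n = 0.1732^4 = 0.0009
R_parallel = 1 - 0.0009 = 0.9991
Improvement = 0.9991 - 0.8268
Improvement = 0.1723

0.1723


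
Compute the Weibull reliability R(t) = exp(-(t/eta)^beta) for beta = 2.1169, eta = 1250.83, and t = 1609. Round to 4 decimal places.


beta = 2.1169, eta = 1250.83, t = 1609
t/eta = 1609 / 1250.83 = 1.2863
(t/eta)^beta = 1.2863^2.1169 = 1.7041
R(t) = exp(-1.7041)
R(t) = 0.1819

0.1819


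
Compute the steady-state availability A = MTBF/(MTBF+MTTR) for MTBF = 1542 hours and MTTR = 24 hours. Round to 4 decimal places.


MTBF = 1542
MTTR = 24
MTBF + MTTR = 1566
A = 1542 / 1566
A = 0.9847

0.9847


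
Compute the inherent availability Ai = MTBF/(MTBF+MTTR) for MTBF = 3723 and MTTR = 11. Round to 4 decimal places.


MTBF = 3723
MTTR = 11
MTBF + MTTR = 3734
Ai = 3723 / 3734
Ai = 0.9971

0.9971


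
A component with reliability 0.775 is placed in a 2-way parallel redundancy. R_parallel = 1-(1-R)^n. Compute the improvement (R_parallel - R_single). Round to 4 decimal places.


R_single = 0.775, n = 2
1 - R_single = 0.225
(1 - R_single)^n = 0.225^2 = 0.0506
R_parallel = 1 - 0.0506 = 0.9494
Improvement = 0.9494 - 0.775
Improvement = 0.1744

0.1744


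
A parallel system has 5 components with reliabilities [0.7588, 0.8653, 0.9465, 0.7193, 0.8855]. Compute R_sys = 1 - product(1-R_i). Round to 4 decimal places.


Components: [0.7588, 0.8653, 0.9465, 0.7193, 0.8855]
(1 - 0.7588) = 0.2412, running product = 0.2412
(1 - 0.8653) = 0.1347, running product = 0.0325
(1 - 0.9465) = 0.0535, running product = 0.0017
(1 - 0.7193) = 0.2807, running product = 0.0005
(1 - 0.8855) = 0.1145, running product = 0.0001
Product of (1-R_i) = 0.0001
R_sys = 1 - 0.0001 = 0.9999

0.9999


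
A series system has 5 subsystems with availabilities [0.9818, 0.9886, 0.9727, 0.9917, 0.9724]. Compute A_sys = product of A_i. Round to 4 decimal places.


Subsystems: [0.9818, 0.9886, 0.9727, 0.9917, 0.9724]
After subsystem 1 (A=0.9818): product = 0.9818
After subsystem 2 (A=0.9886): product = 0.9706
After subsystem 3 (A=0.9727): product = 0.9441
After subsystem 4 (A=0.9917): product = 0.9363
After subsystem 5 (A=0.9724): product = 0.9104
A_sys = 0.9104

0.9104


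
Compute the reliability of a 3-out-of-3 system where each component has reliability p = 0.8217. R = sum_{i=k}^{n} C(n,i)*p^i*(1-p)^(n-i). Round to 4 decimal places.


k = 3, n = 3, p = 0.8217
i=3: C(3,3)=1 * 0.8217^3 * 0.1783^0 = 0.5548
R = sum of terms = 0.5548

0.5548


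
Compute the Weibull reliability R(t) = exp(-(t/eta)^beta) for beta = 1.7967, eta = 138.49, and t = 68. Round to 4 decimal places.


beta = 1.7967, eta = 138.49, t = 68
t/eta = 68 / 138.49 = 0.491
(t/eta)^beta = 0.491^1.7967 = 0.2786
R(t) = exp(-0.2786)
R(t) = 0.7568

0.7568


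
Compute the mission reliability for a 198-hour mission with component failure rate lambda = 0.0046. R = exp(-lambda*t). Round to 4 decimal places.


lambda = 0.0046
mission_time = 198
lambda * t = 0.0046 * 198 = 0.9108
R = exp(-0.9108)
R = 0.4022

0.4022


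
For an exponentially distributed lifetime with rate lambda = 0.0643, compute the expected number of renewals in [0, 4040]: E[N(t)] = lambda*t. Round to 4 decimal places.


lambda = 0.0643
t = 4040
E[N(t)] = lambda * t
E[N(t)] = 0.0643 * 4040
E[N(t)] = 259.772

259.772


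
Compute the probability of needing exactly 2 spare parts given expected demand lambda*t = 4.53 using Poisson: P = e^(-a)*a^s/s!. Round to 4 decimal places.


a = 4.53, s = 2
e^(-a) = e^(-4.53) = 0.0108
a^s = 4.53^2 = 20.5209
s! = 2
P = 0.0108 * 20.5209 / 2
P = 0.1106

0.1106


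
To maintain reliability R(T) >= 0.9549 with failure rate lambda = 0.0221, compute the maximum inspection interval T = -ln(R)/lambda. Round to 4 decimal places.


R_target = 0.9549
lambda = 0.0221
-ln(0.9549) = 0.0461
T = 0.0461 / 0.0221
T = 2.0882

2.0882


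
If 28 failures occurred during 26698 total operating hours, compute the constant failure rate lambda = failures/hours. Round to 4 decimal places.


failures = 28
total_hours = 26698
lambda = 28 / 26698
lambda = 0.001

0.001


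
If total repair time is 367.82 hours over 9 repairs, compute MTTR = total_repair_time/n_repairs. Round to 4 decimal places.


total_repair_time = 367.82
n_repairs = 9
MTTR = 367.82 / 9
MTTR = 40.8689

40.8689


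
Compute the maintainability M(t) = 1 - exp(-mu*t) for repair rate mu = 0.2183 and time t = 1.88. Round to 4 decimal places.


mu = 0.2183, t = 1.88
mu * t = 0.2183 * 1.88 = 0.4104
exp(-0.4104) = 0.6634
M(t) = 1 - 0.6634
M(t) = 0.3366

0.3366


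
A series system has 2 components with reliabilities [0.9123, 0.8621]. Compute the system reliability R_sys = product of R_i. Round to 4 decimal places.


Components: [0.9123, 0.8621]
After component 1 (R=0.9123): product = 0.9123
After component 2 (R=0.8621): product = 0.7865
R_sys = 0.7865

0.7865


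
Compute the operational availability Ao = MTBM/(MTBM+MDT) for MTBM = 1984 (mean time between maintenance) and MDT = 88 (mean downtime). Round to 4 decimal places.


MTBM = 1984
MDT = 88
MTBM + MDT = 2072
Ao = 1984 / 2072
Ao = 0.9575

0.9575


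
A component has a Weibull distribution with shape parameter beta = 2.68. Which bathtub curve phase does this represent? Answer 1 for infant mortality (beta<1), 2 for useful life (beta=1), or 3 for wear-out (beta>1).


beta = 2.68
Compare beta to 1:
beta < 1 => infant mortality (phase 1)
beta = 1 => useful life (phase 2)
beta > 1 => wear-out (phase 3)
Since beta = 2.68, this is wear-out (increasing failure rate)
Phase = 3

3


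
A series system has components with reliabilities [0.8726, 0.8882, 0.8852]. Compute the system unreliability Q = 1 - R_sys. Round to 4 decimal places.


Components: [0.8726, 0.8882, 0.8852]
After component 1: product = 0.8726
After component 2: product = 0.775
After component 3: product = 0.6861
R_sys = 0.6861
Q = 1 - 0.6861 = 0.3139

0.3139


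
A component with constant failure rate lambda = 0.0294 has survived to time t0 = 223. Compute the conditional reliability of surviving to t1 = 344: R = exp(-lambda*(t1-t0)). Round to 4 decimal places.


lambda = 0.0294
t0 = 223, t1 = 344
t1 - t0 = 121
lambda * (t1-t0) = 0.0294 * 121 = 3.5574
R = exp(-3.5574)
R = 0.0285

0.0285


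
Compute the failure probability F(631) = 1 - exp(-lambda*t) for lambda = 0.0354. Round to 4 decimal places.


lambda = 0.0354, t = 631
lambda * t = 22.3374
exp(-22.3374) = 0.0
F(t) = 1 - 0.0
F(t) = 1.0

1.0


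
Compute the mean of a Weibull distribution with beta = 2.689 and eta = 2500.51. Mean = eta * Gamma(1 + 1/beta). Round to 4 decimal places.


beta = 2.689, eta = 2500.51
1/beta = 0.3719
1 + 1/beta = 1.3719
Gamma(1.3719) = 0.8892
Mean = 2500.51 * 0.8892
Mean = 2223.3533

2223.3533


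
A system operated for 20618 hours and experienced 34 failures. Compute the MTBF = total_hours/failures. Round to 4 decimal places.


total_hours = 20618
failures = 34
MTBF = 20618 / 34
MTBF = 606.4118

606.4118


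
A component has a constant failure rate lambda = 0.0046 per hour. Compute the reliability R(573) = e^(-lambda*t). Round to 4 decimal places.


lambda = 0.0046
t = 573
lambda * t = 2.6358
R(t) = e^(-2.6358)
R(t) = 0.0717

0.0717


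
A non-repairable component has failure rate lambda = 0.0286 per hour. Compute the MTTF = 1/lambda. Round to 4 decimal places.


lambda = 0.0286
MTTF = 1 / 0.0286
MTTF = 34.965

34.965


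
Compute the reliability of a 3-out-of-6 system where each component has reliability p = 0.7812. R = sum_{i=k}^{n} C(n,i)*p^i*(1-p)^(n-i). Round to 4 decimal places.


k = 3, n = 6, p = 0.7812
i=3: C(6,3)=20 * 0.7812^3 * 0.2188^3 = 0.0999
i=4: C(6,4)=15 * 0.7812^4 * 0.2188^2 = 0.2674
i=5: C(6,5)=6 * 0.7812^5 * 0.2188^1 = 0.382
i=6: C(6,6)=1 * 0.7812^6 * 0.2188^0 = 0.2273
R = sum of terms = 0.9766

0.9766


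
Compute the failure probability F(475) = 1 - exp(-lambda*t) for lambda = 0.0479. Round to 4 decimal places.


lambda = 0.0479, t = 475
lambda * t = 22.7525
exp(-22.7525) = 0.0
F(t) = 1 - 0.0
F(t) = 1.0

1.0


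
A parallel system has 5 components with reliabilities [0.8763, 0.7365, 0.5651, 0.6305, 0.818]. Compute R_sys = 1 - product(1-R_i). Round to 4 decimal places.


Components: [0.8763, 0.7365, 0.5651, 0.6305, 0.818]
(1 - 0.8763) = 0.1237, running product = 0.1237
(1 - 0.7365) = 0.2635, running product = 0.0326
(1 - 0.5651) = 0.4349, running product = 0.0142
(1 - 0.6305) = 0.3695, running product = 0.0052
(1 - 0.818) = 0.182, running product = 0.001
Product of (1-R_i) = 0.001
R_sys = 1 - 0.001 = 0.999

0.999


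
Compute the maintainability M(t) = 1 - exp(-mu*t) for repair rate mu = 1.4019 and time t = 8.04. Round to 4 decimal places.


mu = 1.4019, t = 8.04
mu * t = 1.4019 * 8.04 = 11.2713
exp(-11.2713) = 0.0
M(t) = 1 - 0.0
M(t) = 1.0

1.0


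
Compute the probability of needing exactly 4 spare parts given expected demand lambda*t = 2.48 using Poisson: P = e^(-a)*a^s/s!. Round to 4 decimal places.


a = 2.48, s = 4
e^(-a) = e^(-2.48) = 0.0837
a^s = 2.48^4 = 37.8274
s! = 24
P = 0.0837 * 37.8274 / 24
P = 0.132

0.132


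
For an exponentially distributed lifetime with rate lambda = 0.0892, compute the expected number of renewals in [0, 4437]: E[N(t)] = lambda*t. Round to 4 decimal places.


lambda = 0.0892
t = 4437
E[N(t)] = lambda * t
E[N(t)] = 0.0892 * 4437
E[N(t)] = 395.7804

395.7804


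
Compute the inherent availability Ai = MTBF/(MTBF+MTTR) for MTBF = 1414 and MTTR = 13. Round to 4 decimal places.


MTBF = 1414
MTTR = 13
MTBF + MTTR = 1427
Ai = 1414 / 1427
Ai = 0.9909

0.9909


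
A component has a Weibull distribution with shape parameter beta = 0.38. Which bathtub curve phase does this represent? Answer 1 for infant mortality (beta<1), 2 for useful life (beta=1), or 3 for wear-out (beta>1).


beta = 0.38
Compare beta to 1:
beta < 1 => infant mortality (phase 1)
beta = 1 => useful life (phase 2)
beta > 1 => wear-out (phase 3)
Since beta = 0.38, this is infant mortality (decreasing failure rate)
Phase = 1

1


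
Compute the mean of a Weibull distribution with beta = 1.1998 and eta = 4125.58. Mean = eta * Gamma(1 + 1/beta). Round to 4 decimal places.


beta = 1.1998, eta = 4125.58
1/beta = 0.8335
1 + 1/beta = 1.8335
Gamma(1.8335) = 0.9407
Mean = 4125.58 * 0.9407
Mean = 3880.9177

3880.9177


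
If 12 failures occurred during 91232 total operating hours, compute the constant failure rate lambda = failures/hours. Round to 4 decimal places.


failures = 12
total_hours = 91232
lambda = 12 / 91232
lambda = 0.0001

0.0001


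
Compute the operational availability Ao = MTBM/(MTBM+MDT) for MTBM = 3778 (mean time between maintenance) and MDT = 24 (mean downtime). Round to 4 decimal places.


MTBM = 3778
MDT = 24
MTBM + MDT = 3802
Ao = 3778 / 3802
Ao = 0.9937

0.9937


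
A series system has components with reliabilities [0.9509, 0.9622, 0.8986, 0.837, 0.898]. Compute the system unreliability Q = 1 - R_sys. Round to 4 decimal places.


Components: [0.9509, 0.9622, 0.8986, 0.837, 0.898]
After component 1: product = 0.9509
After component 2: product = 0.915
After component 3: product = 0.8222
After component 4: product = 0.6882
After component 5: product = 0.618
R_sys = 0.618
Q = 1 - 0.618 = 0.382

0.382


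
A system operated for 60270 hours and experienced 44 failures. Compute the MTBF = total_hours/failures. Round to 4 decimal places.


total_hours = 60270
failures = 44
MTBF = 60270 / 44
MTBF = 1369.7727

1369.7727


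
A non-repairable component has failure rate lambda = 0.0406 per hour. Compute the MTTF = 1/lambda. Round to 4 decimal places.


lambda = 0.0406
MTTF = 1 / 0.0406
MTTF = 24.6305

24.6305


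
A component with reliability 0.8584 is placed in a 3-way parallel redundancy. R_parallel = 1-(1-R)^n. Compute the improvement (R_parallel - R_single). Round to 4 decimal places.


R_single = 0.8584, n = 3
1 - R_single = 0.1416
(1 - R_single)^n = 0.1416^3 = 0.0028
R_parallel = 1 - 0.0028 = 0.9972
Improvement = 0.9972 - 0.8584
Improvement = 0.1388

0.1388


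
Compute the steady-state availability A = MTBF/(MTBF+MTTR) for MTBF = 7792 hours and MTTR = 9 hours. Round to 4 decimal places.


MTBF = 7792
MTTR = 9
MTBF + MTTR = 7801
A = 7792 / 7801
A = 0.9988

0.9988


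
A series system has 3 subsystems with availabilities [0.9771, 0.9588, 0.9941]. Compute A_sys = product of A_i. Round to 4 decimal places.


Subsystems: [0.9771, 0.9588, 0.9941]
After subsystem 1 (A=0.9771): product = 0.9771
After subsystem 2 (A=0.9588): product = 0.9368
After subsystem 3 (A=0.9941): product = 0.9313
A_sys = 0.9313

0.9313


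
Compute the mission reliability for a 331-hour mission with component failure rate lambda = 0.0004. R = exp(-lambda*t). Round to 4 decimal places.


lambda = 0.0004
mission_time = 331
lambda * t = 0.0004 * 331 = 0.1324
R = exp(-0.1324)
R = 0.876

0.876


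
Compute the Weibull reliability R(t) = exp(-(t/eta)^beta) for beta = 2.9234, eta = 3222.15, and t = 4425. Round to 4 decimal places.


beta = 2.9234, eta = 3222.15, t = 4425
t/eta = 4425 / 3222.15 = 1.3733
(t/eta)^beta = 1.3733^2.9234 = 2.5278
R(t) = exp(-2.5278)
R(t) = 0.0798

0.0798


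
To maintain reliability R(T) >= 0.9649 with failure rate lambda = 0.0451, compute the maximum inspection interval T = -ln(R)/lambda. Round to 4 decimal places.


R_target = 0.9649
lambda = 0.0451
-ln(0.9649) = 0.0357
T = 0.0357 / 0.0451
T = 0.7923

0.7923


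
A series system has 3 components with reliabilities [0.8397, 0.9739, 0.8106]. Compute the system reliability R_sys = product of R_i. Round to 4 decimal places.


Components: [0.8397, 0.9739, 0.8106]
After component 1 (R=0.8397): product = 0.8397
After component 2 (R=0.9739): product = 0.8178
After component 3 (R=0.8106): product = 0.6629
R_sys = 0.6629

0.6629


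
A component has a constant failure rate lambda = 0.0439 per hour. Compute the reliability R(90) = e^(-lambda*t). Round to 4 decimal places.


lambda = 0.0439
t = 90
lambda * t = 3.951
R(t) = e^(-3.951)
R(t) = 0.0192

0.0192


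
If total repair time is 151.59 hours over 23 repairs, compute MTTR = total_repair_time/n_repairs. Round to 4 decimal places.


total_repair_time = 151.59
n_repairs = 23
MTTR = 151.59 / 23
MTTR = 6.5909

6.5909


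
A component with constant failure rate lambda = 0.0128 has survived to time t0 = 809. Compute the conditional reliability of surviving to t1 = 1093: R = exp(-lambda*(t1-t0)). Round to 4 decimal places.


lambda = 0.0128
t0 = 809, t1 = 1093
t1 - t0 = 284
lambda * (t1-t0) = 0.0128 * 284 = 3.6352
R = exp(-3.6352)
R = 0.0264

0.0264


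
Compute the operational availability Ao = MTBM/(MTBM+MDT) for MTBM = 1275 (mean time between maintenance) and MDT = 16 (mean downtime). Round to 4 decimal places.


MTBM = 1275
MDT = 16
MTBM + MDT = 1291
Ao = 1275 / 1291
Ao = 0.9876

0.9876


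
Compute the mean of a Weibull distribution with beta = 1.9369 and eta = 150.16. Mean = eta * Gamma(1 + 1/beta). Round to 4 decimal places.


beta = 1.9369, eta = 150.16
1/beta = 0.5163
1 + 1/beta = 1.5163
Gamma(1.5163) = 0.8869
Mean = 150.16 * 0.8869
Mean = 133.1714

133.1714


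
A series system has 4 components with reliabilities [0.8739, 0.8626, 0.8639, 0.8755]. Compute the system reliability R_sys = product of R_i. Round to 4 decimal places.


Components: [0.8739, 0.8626, 0.8639, 0.8755]
After component 1 (R=0.8739): product = 0.8739
After component 2 (R=0.8626): product = 0.7538
After component 3 (R=0.8639): product = 0.6512
After component 4 (R=0.8755): product = 0.5702
R_sys = 0.5702

0.5702


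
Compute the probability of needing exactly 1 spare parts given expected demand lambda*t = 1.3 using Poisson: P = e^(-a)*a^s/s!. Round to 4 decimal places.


a = 1.3, s = 1
e^(-a) = e^(-1.3) = 0.2725
a^s = 1.3^1 = 1.3
s! = 1
P = 0.2725 * 1.3 / 1
P = 0.3543

0.3543


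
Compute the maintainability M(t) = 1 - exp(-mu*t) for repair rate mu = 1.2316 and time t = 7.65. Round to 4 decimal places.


mu = 1.2316, t = 7.65
mu * t = 1.2316 * 7.65 = 9.4217
exp(-9.4217) = 0.0001
M(t) = 1 - 0.0001
M(t) = 0.9999

0.9999


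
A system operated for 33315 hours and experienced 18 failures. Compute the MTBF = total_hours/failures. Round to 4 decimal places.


total_hours = 33315
failures = 18
MTBF = 33315 / 18
MTBF = 1850.8333

1850.8333


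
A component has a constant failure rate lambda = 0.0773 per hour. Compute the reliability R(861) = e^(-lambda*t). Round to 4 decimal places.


lambda = 0.0773
t = 861
lambda * t = 66.5553
R(t) = e^(-66.5553)
R(t) = 0.0

0.0


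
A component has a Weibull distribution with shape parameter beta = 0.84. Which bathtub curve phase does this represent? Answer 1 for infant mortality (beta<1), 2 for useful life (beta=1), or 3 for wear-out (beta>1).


beta = 0.84
Compare beta to 1:
beta < 1 => infant mortality (phase 1)
beta = 1 => useful life (phase 2)
beta > 1 => wear-out (phase 3)
Since beta = 0.84, this is infant mortality (decreasing failure rate)
Phase = 1

1


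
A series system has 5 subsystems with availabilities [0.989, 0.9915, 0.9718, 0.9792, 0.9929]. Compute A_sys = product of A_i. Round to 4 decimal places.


Subsystems: [0.989, 0.9915, 0.9718, 0.9792, 0.9929]
After subsystem 1 (A=0.989): product = 0.989
After subsystem 2 (A=0.9915): product = 0.9806
After subsystem 3 (A=0.9718): product = 0.9529
After subsystem 4 (A=0.9792): product = 0.9331
After subsystem 5 (A=0.9929): product = 0.9265
A_sys = 0.9265

0.9265


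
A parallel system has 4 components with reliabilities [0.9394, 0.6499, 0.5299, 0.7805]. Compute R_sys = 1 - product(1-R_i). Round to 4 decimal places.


Components: [0.9394, 0.6499, 0.5299, 0.7805]
(1 - 0.9394) = 0.0606, running product = 0.0606
(1 - 0.6499) = 0.3501, running product = 0.0212
(1 - 0.5299) = 0.4701, running product = 0.01
(1 - 0.7805) = 0.2195, running product = 0.0022
Product of (1-R_i) = 0.0022
R_sys = 1 - 0.0022 = 0.9978

0.9978


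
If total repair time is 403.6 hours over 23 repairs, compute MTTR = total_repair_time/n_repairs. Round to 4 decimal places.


total_repair_time = 403.6
n_repairs = 23
MTTR = 403.6 / 23
MTTR = 17.5478

17.5478


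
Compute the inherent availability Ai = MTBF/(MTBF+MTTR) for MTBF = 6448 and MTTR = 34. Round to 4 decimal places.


MTBF = 6448
MTTR = 34
MTBF + MTTR = 6482
Ai = 6448 / 6482
Ai = 0.9948

0.9948


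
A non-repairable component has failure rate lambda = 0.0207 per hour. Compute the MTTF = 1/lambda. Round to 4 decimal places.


lambda = 0.0207
MTTF = 1 / 0.0207
MTTF = 48.3092

48.3092


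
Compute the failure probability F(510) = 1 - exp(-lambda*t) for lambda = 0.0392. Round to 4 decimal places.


lambda = 0.0392, t = 510
lambda * t = 19.992
exp(-19.992) = 0.0
F(t) = 1 - 0.0
F(t) = 1.0

1.0


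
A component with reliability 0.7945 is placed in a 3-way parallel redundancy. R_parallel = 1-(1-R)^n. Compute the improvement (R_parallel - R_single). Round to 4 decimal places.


R_single = 0.7945, n = 3
1 - R_single = 0.2055
(1 - R_single)^n = 0.2055^3 = 0.0087
R_parallel = 1 - 0.0087 = 0.9913
Improvement = 0.9913 - 0.7945
Improvement = 0.1968

0.1968


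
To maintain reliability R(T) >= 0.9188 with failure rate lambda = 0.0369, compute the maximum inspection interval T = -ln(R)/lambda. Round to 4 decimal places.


R_target = 0.9188
lambda = 0.0369
-ln(0.9188) = 0.0847
T = 0.0847 / 0.0369
T = 2.295

2.295


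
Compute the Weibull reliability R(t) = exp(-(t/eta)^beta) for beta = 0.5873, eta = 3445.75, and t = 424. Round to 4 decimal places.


beta = 0.5873, eta = 3445.75, t = 424
t/eta = 424 / 3445.75 = 0.1231
(t/eta)^beta = 0.1231^0.5873 = 0.2921
R(t) = exp(-0.2921)
R(t) = 0.7467

0.7467


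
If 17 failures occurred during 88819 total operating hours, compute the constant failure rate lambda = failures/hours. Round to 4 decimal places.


failures = 17
total_hours = 88819
lambda = 17 / 88819
lambda = 0.0002

0.0002


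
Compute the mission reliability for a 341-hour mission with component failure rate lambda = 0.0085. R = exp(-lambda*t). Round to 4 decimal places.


lambda = 0.0085
mission_time = 341
lambda * t = 0.0085 * 341 = 2.8985
R = exp(-2.8985)
R = 0.0551

0.0551


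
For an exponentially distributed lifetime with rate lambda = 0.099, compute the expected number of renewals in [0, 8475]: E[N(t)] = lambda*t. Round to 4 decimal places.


lambda = 0.099
t = 8475
E[N(t)] = lambda * t
E[N(t)] = 0.099 * 8475
E[N(t)] = 839.025

839.025


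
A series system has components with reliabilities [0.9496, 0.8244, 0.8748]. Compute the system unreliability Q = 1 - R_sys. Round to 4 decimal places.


Components: [0.9496, 0.8244, 0.8748]
After component 1: product = 0.9496
After component 2: product = 0.7829
After component 3: product = 0.6848
R_sys = 0.6848
Q = 1 - 0.6848 = 0.3152

0.3152


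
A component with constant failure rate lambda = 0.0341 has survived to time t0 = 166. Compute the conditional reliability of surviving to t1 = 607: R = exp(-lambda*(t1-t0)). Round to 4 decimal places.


lambda = 0.0341
t0 = 166, t1 = 607
t1 - t0 = 441
lambda * (t1-t0) = 0.0341 * 441 = 15.0381
R = exp(-15.0381)
R = 0.0

0.0


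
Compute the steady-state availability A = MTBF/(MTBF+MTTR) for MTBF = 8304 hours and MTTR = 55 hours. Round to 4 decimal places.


MTBF = 8304
MTTR = 55
MTBF + MTTR = 8359
A = 8304 / 8359
A = 0.9934

0.9934


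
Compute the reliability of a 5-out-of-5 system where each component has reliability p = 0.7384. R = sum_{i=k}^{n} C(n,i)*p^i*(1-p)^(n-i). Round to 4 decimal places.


k = 5, n = 5, p = 0.7384
i=5: C(5,5)=1 * 0.7384^5 * 0.2616^0 = 0.2195
R = sum of terms = 0.2195

0.2195


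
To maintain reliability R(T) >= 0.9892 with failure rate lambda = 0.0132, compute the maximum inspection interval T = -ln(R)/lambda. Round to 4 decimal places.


R_target = 0.9892
lambda = 0.0132
-ln(0.9892) = 0.0109
T = 0.0109 / 0.0132
T = 0.8226

0.8226


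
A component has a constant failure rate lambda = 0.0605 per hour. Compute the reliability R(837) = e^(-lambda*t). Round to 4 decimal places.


lambda = 0.0605
t = 837
lambda * t = 50.6385
R(t) = e^(-50.6385)
R(t) = 0.0

0.0


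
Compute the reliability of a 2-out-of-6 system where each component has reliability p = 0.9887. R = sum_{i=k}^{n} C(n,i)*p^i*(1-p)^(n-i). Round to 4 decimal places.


k = 2, n = 6, p = 0.9887
i=2: C(6,2)=15 * 0.9887^2 * 0.0113^4 = 0.0
i=3: C(6,3)=20 * 0.9887^3 * 0.0113^3 = 0.0
i=4: C(6,4)=15 * 0.9887^4 * 0.0113^2 = 0.0018
i=5: C(6,5)=6 * 0.9887^5 * 0.0113^1 = 0.0641
i=6: C(6,6)=1 * 0.9887^6 * 0.0113^0 = 0.9341
R = sum of terms = 1.0

1.0


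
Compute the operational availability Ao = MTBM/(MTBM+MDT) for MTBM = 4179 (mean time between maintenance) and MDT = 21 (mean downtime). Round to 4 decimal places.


MTBM = 4179
MDT = 21
MTBM + MDT = 4200
Ao = 4179 / 4200
Ao = 0.995

0.995


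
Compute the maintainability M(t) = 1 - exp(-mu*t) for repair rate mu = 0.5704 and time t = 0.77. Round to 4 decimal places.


mu = 0.5704, t = 0.77
mu * t = 0.5704 * 0.77 = 0.4392
exp(-0.4392) = 0.6445
M(t) = 1 - 0.6445
M(t) = 0.3555

0.3555


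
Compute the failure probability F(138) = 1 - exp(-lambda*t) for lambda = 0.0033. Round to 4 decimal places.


lambda = 0.0033, t = 138
lambda * t = 0.4554
exp(-0.4554) = 0.6342
F(t) = 1 - 0.6342
F(t) = 0.3658

0.3658


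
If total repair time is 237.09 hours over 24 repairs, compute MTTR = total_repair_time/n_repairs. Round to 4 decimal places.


total_repair_time = 237.09
n_repairs = 24
MTTR = 237.09 / 24
MTTR = 9.8788

9.8788


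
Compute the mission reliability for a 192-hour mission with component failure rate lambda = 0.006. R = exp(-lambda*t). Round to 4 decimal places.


lambda = 0.006
mission_time = 192
lambda * t = 0.006 * 192 = 1.152
R = exp(-1.152)
R = 0.316

0.316


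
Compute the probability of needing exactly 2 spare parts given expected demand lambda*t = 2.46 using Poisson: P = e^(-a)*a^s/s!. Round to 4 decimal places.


a = 2.46, s = 2
e^(-a) = e^(-2.46) = 0.0854
a^s = 2.46^2 = 6.0516
s! = 2
P = 0.0854 * 6.0516 / 2
P = 0.2585

0.2585


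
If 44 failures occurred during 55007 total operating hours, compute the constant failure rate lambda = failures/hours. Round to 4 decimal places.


failures = 44
total_hours = 55007
lambda = 44 / 55007
lambda = 0.0008

0.0008


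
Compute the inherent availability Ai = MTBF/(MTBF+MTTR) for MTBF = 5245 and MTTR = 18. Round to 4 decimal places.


MTBF = 5245
MTTR = 18
MTBF + MTTR = 5263
Ai = 5245 / 5263
Ai = 0.9966

0.9966


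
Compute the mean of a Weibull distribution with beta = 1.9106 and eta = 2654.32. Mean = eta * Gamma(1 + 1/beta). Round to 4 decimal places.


beta = 1.9106, eta = 2654.32
1/beta = 0.5234
1 + 1/beta = 1.5234
Gamma(1.5234) = 0.8872
Mean = 2654.32 * 0.8872
Mean = 2354.9372

2354.9372


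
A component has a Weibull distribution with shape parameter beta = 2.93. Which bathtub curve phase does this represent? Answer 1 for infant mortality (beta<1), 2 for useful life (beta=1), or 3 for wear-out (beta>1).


beta = 2.93
Compare beta to 1:
beta < 1 => infant mortality (phase 1)
beta = 1 => useful life (phase 2)
beta > 1 => wear-out (phase 3)
Since beta = 2.93, this is wear-out (increasing failure rate)
Phase = 3

3


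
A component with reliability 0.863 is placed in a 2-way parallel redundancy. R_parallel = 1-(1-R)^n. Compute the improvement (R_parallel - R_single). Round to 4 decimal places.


R_single = 0.863, n = 2
1 - R_single = 0.137
(1 - R_single)^n = 0.137^2 = 0.0188
R_parallel = 1 - 0.0188 = 0.9812
Improvement = 0.9812 - 0.863
Improvement = 0.1182

0.1182


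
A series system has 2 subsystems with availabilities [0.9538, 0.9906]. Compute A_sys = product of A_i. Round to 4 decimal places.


Subsystems: [0.9538, 0.9906]
After subsystem 1 (A=0.9538): product = 0.9538
After subsystem 2 (A=0.9906): product = 0.9448
A_sys = 0.9448

0.9448


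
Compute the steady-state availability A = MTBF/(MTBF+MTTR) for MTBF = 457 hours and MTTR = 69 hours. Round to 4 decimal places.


MTBF = 457
MTTR = 69
MTBF + MTTR = 526
A = 457 / 526
A = 0.8688

0.8688


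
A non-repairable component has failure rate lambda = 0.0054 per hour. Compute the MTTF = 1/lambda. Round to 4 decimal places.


lambda = 0.0054
MTTF = 1 / 0.0054
MTTF = 185.1852

185.1852


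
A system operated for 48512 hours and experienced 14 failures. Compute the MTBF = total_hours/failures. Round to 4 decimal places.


total_hours = 48512
failures = 14
MTBF = 48512 / 14
MTBF = 3465.1429

3465.1429


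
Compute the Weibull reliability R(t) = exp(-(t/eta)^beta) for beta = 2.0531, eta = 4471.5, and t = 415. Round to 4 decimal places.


beta = 2.0531, eta = 4471.5, t = 415
t/eta = 415 / 4471.5 = 0.0928
(t/eta)^beta = 0.0928^2.0531 = 0.0076
R(t) = exp(-0.0076)
R(t) = 0.9924

0.9924


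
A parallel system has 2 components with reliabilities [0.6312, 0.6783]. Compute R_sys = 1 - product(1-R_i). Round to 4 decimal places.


Components: [0.6312, 0.6783]
(1 - 0.6312) = 0.3688, running product = 0.3688
(1 - 0.6783) = 0.3217, running product = 0.1186
Product of (1-R_i) = 0.1186
R_sys = 1 - 0.1186 = 0.8814

0.8814


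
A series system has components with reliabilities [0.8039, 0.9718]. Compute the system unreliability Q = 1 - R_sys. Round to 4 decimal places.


Components: [0.8039, 0.9718]
After component 1: product = 0.8039
After component 2: product = 0.7812
R_sys = 0.7812
Q = 1 - 0.7812 = 0.2188

0.2188


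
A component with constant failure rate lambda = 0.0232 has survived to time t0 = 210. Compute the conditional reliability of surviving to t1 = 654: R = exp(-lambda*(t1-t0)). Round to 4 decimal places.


lambda = 0.0232
t0 = 210, t1 = 654
t1 - t0 = 444
lambda * (t1-t0) = 0.0232 * 444 = 10.3008
R = exp(-10.3008)
R = 0.0

0.0


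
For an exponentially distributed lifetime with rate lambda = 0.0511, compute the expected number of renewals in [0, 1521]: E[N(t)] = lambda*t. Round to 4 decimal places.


lambda = 0.0511
t = 1521
E[N(t)] = lambda * t
E[N(t)] = 0.0511 * 1521
E[N(t)] = 77.7231

77.7231


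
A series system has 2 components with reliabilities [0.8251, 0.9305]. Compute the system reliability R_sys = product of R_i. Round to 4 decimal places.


Components: [0.8251, 0.9305]
After component 1 (R=0.8251): product = 0.8251
After component 2 (R=0.9305): product = 0.7678
R_sys = 0.7678

0.7678


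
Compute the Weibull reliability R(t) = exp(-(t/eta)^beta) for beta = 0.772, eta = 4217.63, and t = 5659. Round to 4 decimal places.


beta = 0.772, eta = 4217.63, t = 5659
t/eta = 5659 / 4217.63 = 1.3417
(t/eta)^beta = 1.3417^0.772 = 1.2548
R(t) = exp(-1.2548)
R(t) = 0.2851

0.2851


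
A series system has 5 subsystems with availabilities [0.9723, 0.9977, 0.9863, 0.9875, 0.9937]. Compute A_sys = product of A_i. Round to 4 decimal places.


Subsystems: [0.9723, 0.9977, 0.9863, 0.9875, 0.9937]
After subsystem 1 (A=0.9723): product = 0.9723
After subsystem 2 (A=0.9977): product = 0.9701
After subsystem 3 (A=0.9863): product = 0.9568
After subsystem 4 (A=0.9875): product = 0.9448
After subsystem 5 (A=0.9937): product = 0.9389
A_sys = 0.9389

0.9389


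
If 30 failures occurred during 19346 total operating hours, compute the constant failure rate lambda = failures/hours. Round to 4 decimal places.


failures = 30
total_hours = 19346
lambda = 30 / 19346
lambda = 0.0016

0.0016


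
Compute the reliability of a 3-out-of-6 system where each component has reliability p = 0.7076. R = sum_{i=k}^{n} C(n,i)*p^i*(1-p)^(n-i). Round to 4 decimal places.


k = 3, n = 6, p = 0.7076
i=3: C(6,3)=20 * 0.7076^3 * 0.2924^3 = 0.1771
i=4: C(6,4)=15 * 0.7076^4 * 0.2924^2 = 0.3215
i=5: C(6,5)=6 * 0.7076^5 * 0.2924^1 = 0.3112
i=6: C(6,6)=1 * 0.7076^6 * 0.2924^0 = 0.1255
R = sum of terms = 0.9354

0.9354


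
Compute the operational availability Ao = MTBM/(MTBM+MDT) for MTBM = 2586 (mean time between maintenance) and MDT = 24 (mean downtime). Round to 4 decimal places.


MTBM = 2586
MDT = 24
MTBM + MDT = 2610
Ao = 2586 / 2610
Ao = 0.9908

0.9908


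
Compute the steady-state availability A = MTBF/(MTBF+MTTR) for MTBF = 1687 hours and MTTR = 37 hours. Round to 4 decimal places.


MTBF = 1687
MTTR = 37
MTBF + MTTR = 1724
A = 1687 / 1724
A = 0.9785

0.9785


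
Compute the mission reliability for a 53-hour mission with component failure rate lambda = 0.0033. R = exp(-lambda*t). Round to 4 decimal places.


lambda = 0.0033
mission_time = 53
lambda * t = 0.0033 * 53 = 0.1749
R = exp(-0.1749)
R = 0.8395

0.8395


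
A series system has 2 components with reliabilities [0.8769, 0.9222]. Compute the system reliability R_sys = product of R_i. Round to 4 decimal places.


Components: [0.8769, 0.9222]
After component 1 (R=0.8769): product = 0.8769
After component 2 (R=0.9222): product = 0.8087
R_sys = 0.8087

0.8087


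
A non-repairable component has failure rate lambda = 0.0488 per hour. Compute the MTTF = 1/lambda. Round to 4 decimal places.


lambda = 0.0488
MTTF = 1 / 0.0488
MTTF = 20.4918

20.4918


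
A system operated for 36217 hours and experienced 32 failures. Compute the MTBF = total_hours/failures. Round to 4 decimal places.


total_hours = 36217
failures = 32
MTBF = 36217 / 32
MTBF = 1131.7812

1131.7812


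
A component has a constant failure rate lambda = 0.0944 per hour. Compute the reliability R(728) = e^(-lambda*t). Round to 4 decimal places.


lambda = 0.0944
t = 728
lambda * t = 68.7232
R(t) = e^(-68.7232)
R(t) = 0.0

0.0


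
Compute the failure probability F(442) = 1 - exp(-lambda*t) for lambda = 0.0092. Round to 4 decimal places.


lambda = 0.0092, t = 442
lambda * t = 4.0664
exp(-4.0664) = 0.0171
F(t) = 1 - 0.0171
F(t) = 0.9829

0.9829


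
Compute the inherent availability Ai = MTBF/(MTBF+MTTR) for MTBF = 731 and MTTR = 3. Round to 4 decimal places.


MTBF = 731
MTTR = 3
MTBF + MTTR = 734
Ai = 731 / 734
Ai = 0.9959

0.9959


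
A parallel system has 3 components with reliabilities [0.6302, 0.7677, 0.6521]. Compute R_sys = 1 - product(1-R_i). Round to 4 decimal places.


Components: [0.6302, 0.7677, 0.6521]
(1 - 0.6302) = 0.3698, running product = 0.3698
(1 - 0.7677) = 0.2323, running product = 0.0859
(1 - 0.6521) = 0.3479, running product = 0.0299
Product of (1-R_i) = 0.0299
R_sys = 1 - 0.0299 = 0.9701

0.9701


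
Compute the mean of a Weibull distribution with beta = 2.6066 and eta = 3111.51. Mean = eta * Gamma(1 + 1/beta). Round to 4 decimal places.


beta = 2.6066, eta = 3111.51
1/beta = 0.3836
1 + 1/beta = 1.3836
Gamma(1.3836) = 0.8883
Mean = 3111.51 * 0.8883
Mean = 2763.885

2763.885


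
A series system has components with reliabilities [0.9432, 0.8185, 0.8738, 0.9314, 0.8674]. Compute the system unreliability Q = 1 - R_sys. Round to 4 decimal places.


Components: [0.9432, 0.8185, 0.8738, 0.9314, 0.8674]
After component 1: product = 0.9432
After component 2: product = 0.772
After component 3: product = 0.6746
After component 4: product = 0.6283
After component 5: product = 0.545
R_sys = 0.545
Q = 1 - 0.545 = 0.455

0.455


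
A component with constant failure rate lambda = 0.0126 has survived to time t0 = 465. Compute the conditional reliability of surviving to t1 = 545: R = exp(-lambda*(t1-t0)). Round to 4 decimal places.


lambda = 0.0126
t0 = 465, t1 = 545
t1 - t0 = 80
lambda * (t1-t0) = 0.0126 * 80 = 1.008
R = exp(-1.008)
R = 0.3649

0.3649


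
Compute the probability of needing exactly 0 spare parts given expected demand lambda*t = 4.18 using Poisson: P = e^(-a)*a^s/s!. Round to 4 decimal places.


a = 4.18, s = 0
e^(-a) = e^(-4.18) = 0.0153
a^s = 4.18^0 = 1.0
s! = 1
P = 0.0153 * 1.0 / 1
P = 0.0153

0.0153


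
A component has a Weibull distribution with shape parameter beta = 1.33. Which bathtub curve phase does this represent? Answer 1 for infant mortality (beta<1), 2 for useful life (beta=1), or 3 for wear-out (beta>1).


beta = 1.33
Compare beta to 1:
beta < 1 => infant mortality (phase 1)
beta = 1 => useful life (phase 2)
beta > 1 => wear-out (phase 3)
Since beta = 1.33, this is wear-out (increasing failure rate)
Phase = 3

3


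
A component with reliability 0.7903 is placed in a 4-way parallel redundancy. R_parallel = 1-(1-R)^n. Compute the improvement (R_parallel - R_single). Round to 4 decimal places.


R_single = 0.7903, n = 4
1 - R_single = 0.2097
(1 - R_single)^n = 0.2097^4 = 0.0019
R_parallel = 1 - 0.0019 = 0.9981
Improvement = 0.9981 - 0.7903
Improvement = 0.2078

0.2078


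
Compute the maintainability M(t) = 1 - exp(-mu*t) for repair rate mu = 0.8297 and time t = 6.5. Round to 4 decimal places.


mu = 0.8297, t = 6.5
mu * t = 0.8297 * 6.5 = 5.393
exp(-5.393) = 0.0045
M(t) = 1 - 0.0045
M(t) = 0.9955

0.9955


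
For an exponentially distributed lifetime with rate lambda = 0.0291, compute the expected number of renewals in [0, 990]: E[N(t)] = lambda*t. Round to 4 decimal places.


lambda = 0.0291
t = 990
E[N(t)] = lambda * t
E[N(t)] = 0.0291 * 990
E[N(t)] = 28.809

28.809


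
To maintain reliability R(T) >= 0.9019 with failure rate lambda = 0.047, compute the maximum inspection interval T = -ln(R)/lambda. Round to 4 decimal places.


R_target = 0.9019
lambda = 0.047
-ln(0.9019) = 0.1033
T = 0.1033 / 0.047
T = 2.1968

2.1968


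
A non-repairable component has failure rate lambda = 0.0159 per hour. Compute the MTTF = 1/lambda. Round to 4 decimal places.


lambda = 0.0159
MTTF = 1 / 0.0159
MTTF = 62.8931

62.8931


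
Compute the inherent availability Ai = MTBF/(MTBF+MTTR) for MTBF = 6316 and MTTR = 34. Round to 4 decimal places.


MTBF = 6316
MTTR = 34
MTBF + MTTR = 6350
Ai = 6316 / 6350
Ai = 0.9946

0.9946


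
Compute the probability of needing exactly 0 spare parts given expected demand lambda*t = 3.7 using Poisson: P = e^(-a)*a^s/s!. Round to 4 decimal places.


a = 3.7, s = 0
e^(-a) = e^(-3.7) = 0.0247
a^s = 3.7^0 = 1.0
s! = 1
P = 0.0247 * 1.0 / 1
P = 0.0247

0.0247


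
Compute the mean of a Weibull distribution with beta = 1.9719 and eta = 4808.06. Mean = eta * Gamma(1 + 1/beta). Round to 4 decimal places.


beta = 1.9719, eta = 4808.06
1/beta = 0.5071
1 + 1/beta = 1.5071
Gamma(1.5071) = 0.8865
Mean = 4808.06 * 0.8865
Mean = 4262.2411

4262.2411


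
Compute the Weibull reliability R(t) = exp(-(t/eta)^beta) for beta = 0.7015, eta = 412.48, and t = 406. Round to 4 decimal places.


beta = 0.7015, eta = 412.48, t = 406
t/eta = 406 / 412.48 = 0.9843
(t/eta)^beta = 0.9843^0.7015 = 0.989
R(t) = exp(-0.989)
R(t) = 0.372

0.372


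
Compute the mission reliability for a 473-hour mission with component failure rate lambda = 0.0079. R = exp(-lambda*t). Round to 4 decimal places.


lambda = 0.0079
mission_time = 473
lambda * t = 0.0079 * 473 = 3.7367
R = exp(-3.7367)
R = 0.0238

0.0238


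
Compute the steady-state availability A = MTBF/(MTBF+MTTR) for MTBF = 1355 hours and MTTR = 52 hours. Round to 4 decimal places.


MTBF = 1355
MTTR = 52
MTBF + MTTR = 1407
A = 1355 / 1407
A = 0.963

0.963
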